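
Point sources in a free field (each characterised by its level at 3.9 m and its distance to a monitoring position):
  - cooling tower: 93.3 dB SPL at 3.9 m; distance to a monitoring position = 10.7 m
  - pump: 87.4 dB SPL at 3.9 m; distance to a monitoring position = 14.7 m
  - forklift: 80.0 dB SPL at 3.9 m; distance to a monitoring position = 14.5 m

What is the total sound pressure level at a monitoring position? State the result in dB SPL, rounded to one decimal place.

Propagate each source to the receiver with L = L_ref − 20·log₁₀(r/r_ref), then add intensities.
cooling tower: 93.3 − 20·log₁₀(10.7/3.9) = 93.3 − 8.77 = 84.53 dB SPL.
pump: 87.4 − 20·log₁₀(14.7/3.9) = 87.4 − 11.53 = 75.87 dB SPL.
forklift: 80.0 − 20·log₁₀(14.5/3.9) = 80.0 − 11.41 = 68.59 dB SPL.
Σ 10^(L/10) = 3.299e+08 → L_total = 10·log₁₀(3.299e+08) = 85.18 dB SPL.

85.2 dB SPL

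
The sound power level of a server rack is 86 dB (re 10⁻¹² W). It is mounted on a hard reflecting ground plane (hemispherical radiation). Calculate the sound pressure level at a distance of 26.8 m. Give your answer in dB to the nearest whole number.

L_p = L_w − 10·log₁₀(2π·r²) with r = 26.8 m.
2π·r² = 4513 m², 10·log₁₀ of that is 36.544 dB.
L_p = 86 − 36.544 = 49.46 dB.

49 dB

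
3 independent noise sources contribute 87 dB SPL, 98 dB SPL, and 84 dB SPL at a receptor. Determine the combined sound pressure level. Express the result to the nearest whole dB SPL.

For uncorrelated sources the intensities add, so convert each level to linear form, sum, and take 10·log₁₀ of the total.
Σ 10^(L/10) = 10^(87/10) + 10^(98/10) + 10^(84/10) = 7.062e+09.
L_total = 10·log₁₀(7.062e+09) = 98.49 dB SPL.

98 dB SPL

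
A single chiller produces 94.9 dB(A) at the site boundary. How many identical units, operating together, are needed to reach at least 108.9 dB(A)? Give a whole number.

26

Need L₁ + 10·log₁₀ N ≥ 108.9, i.e. log₁₀ N ≥ 1.40.
N ≥ 10^(14.0/10) = 25.119, so N = 26.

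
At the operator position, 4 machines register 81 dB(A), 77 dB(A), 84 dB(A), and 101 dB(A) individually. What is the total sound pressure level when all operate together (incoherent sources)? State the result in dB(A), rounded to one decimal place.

101.1 dB(A)

For uncorrelated sources the intensities add, so convert each level to linear form, sum, and take 10·log₁₀ of the total.
Σ 10^(L/10) = 10^(81/10) + 10^(77/10) + 10^(84/10) + 10^(101/10) = 1.302e+10.
L_total = 10·log₁₀(1.302e+10) = 101.14 dB(A).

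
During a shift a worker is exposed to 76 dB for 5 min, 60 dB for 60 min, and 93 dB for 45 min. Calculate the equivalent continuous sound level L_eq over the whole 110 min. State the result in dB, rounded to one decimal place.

89.1 dB

Weight each interval's intensity by its duration and average over T = 110 min:
Σ tᵢ·10^(Lᵢ/10) = 5·10^(76/10) + 60·10^(60/10) + 45·10^(93/10) = 9.005e+10.
L_eq = 10·log₁₀(9.005e+10/110) = 89.13 dB.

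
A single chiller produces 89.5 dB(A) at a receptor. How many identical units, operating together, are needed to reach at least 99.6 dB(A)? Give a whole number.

N identical sources give L₁ + 10·log₁₀ N, so require 10·log₁₀ N ≥ 99.6 − 89.5 = 10.1 dB.
N ≥ 10^(10.1/10) = 10.233, so N = 11.

11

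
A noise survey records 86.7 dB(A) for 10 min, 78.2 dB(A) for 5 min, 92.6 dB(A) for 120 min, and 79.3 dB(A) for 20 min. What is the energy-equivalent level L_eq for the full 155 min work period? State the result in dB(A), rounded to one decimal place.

91.6 dB(A)

The energy average is taken in the linear domain: L_eq = 10·log₁₀[(Σ tᵢ·10^(Lᵢ/10))/T], T = 155 min.
Σ tᵢ·10^(Lᵢ/10) = 10·10^(86.7/10) + 5·10^(78.2/10) + 120·10^(92.6/10) + 20·10^(79.3/10) = 2.251e+11.
L_eq = 10·log₁₀(2.251e+11/155) = 91.62 dB(A).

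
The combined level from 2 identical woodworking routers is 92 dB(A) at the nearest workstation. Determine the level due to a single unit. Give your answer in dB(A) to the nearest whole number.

89 dB(A)

2 equal contributions raise the level by 10·log₁₀ 2 = 3.010 dB, so each unit alone gives 92 − 3.010.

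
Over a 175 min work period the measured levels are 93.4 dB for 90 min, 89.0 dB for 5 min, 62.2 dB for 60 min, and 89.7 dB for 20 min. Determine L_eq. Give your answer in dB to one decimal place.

Weight each interval's intensity by its duration and average over T = 175 min:
Σ tᵢ·10^(Lᵢ/10) = 90·10^(93.4/10) + 5·10^(89.0/10) + 60·10^(62.2/10) + 20·10^(89.7/10) = 2.196e+11.
L_eq = 10·log₁₀(2.196e+11/175) = 90.99 dB.

91.0 dB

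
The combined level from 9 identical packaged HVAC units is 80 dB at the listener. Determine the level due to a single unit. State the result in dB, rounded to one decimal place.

9 equal contributions raise the level by 10·log₁₀ 9 = 9.542 dB, so each unit alone gives 80 − 9.542.

70.5 dB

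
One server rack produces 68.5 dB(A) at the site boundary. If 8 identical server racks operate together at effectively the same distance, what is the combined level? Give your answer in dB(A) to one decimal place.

With 8 equal, uncorrelated contributions the intensity is 8× that of one unit, giving a rise of 10·log₁₀ 8.
L_total = 68.5 + 10·log₁₀(8) = 68.5 + 9.031 = 77.53 dB(A).

77.5 dB(A)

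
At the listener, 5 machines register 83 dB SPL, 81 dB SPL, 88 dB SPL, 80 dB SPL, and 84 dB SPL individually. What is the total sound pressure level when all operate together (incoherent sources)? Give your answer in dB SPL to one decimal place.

Incoherent sources combine by intensity addition: L_total = 10·log₁₀(Σ 10^(L_i/10)).
Σ 10^(L/10) = 10^(83/10) + 10^(81/10) + 10^(88/10) + 10^(80/10) + 10^(84/10) = 1.308e+09.
L_total = 10·log₁₀(1.308e+09) = 91.16 dB SPL.

91.2 dB SPL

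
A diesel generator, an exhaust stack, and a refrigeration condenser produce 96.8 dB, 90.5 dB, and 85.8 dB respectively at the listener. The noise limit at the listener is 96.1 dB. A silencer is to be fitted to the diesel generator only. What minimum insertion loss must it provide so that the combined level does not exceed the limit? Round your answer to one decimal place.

The untreated sources together contribute 10^(90.5/10) + 10^(85.8/10) = 1.502e+09, i.e. 91.77 dB.
To meet 96.1 dB overall, the treated diesel generator may contribute at most 10^(96.1/10) − 1.502e+09 = 2.572e+09, i.e. 94.10 dB.
So the diesel generator must be reduced from 96.8 to 94.10 dB: IL = 2.70 dB.

2.7 dB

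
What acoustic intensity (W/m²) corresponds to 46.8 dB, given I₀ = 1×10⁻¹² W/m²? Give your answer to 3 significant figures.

4.79e-08 W/m²

I/I₀ = 10^(46.8/10) = 4.786e+04, so I = 4.786e+04 × 10⁻¹² W/m².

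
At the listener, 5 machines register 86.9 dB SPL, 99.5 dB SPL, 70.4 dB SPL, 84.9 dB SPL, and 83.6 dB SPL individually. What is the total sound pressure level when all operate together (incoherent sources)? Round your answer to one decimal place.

100.0 dB SPL

For uncorrelated sources the intensities add, so convert each level to linear form, sum, and take 10·log₁₀ of the total.
Σ 10^(L/10) = 10^(86.9/10) + 10^(99.5/10) + 10^(70.4/10) + 10^(84.9/10) + 10^(83.6/10) = 9.951e+09.
L_total = 10·log₁₀(9.951e+09) = 99.98 dB SPL.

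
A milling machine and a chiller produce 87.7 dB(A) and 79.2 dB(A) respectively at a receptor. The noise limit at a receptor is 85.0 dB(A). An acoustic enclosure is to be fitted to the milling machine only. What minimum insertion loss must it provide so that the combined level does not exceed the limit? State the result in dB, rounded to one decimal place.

Fixed contribution from the other source: Σ 10^(L/10) = 10^(79.2/10) = 8.318e+07 (79.20 dB(A)).
The limit corresponds to 10^(85.0/10) = 3.162e+08; subtracting the fixed part leaves 2.331e+08 for the milling machine, i.e. 83.67 dB(A).
Required insertion loss = 87.7 − 83.67 = 4.03 dB.

4.0 dB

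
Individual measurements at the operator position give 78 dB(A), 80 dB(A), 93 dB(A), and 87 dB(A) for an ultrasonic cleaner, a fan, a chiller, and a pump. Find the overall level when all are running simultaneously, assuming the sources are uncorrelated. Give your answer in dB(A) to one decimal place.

For uncorrelated sources the intensities add, so convert each level to linear form, sum, and take 10·log₁₀ of the total.
Σ 10^(L/10) = 10^(78/10) + 10^(80/10) + 10^(93/10) + 10^(87/10) = 2.660e+09.
L_total = 10·log₁₀(2.660e+09) = 94.25 dB(A).

94.2 dB(A)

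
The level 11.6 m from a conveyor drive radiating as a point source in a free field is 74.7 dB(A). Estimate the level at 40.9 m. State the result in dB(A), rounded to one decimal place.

63.8 dB(A)

For a point source, L₂ = L₁ − 20·log₁₀(r₂/r₁).
L₂ = 74.7 − 20·log₁₀(40.9/11.6) = 74.7 − 10.945 = 63.75 dB(A).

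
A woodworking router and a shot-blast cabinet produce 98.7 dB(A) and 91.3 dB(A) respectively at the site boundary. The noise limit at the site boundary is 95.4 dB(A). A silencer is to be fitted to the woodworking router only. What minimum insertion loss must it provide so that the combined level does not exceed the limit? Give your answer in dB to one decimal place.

Everything except the woodworking router sums to 10^(91.3/10) = 1.349e+09 in linear terms, 91.30 dB(A).
The limit corresponds to 10^(95.4/10) = 3.467e+09; subtracting the fixed part leaves 2.118e+09 for the woodworking router, i.e. 93.26 dB(A).
So the woodworking router must be reduced from 98.7 to 93.26 dB(A): IL = 5.44 dB.

5.4 dB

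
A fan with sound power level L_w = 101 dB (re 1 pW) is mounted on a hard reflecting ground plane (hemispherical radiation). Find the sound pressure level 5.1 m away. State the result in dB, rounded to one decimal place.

78.9 dB

The power spreads over a hemisphere of area 2π·r², so L_p = L_w − 10·log₁₀(2π·r²).
2π·r² = 163.4 m², 10·log₁₀ of that is 22.133 dB.
L_p = 101 − 22.133 = 78.87 dB.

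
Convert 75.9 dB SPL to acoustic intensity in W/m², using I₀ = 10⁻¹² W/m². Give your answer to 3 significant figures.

L = 10·log₁₀(I/I₀) ⇒ I = I₀·10^(L/10) = 10⁻¹² × 10^7.59.

3.89e-05 W/m²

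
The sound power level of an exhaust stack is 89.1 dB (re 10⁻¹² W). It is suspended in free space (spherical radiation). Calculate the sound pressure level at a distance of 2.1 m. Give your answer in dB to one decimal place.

Free-field spherical radiation: L_p = L_w − 10·log₁₀(4π·r²), r = 2.1 m.
4π·r² = 55.42 m², 10·log₁₀ of that is 17.436 dB.
L_p = 89.1 − 17.436 = 71.66 dB.

71.7 dB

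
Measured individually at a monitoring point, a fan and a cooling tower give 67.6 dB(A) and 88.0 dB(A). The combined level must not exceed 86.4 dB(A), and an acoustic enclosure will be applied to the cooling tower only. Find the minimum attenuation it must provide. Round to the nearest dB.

Fixed contribution from the other source: Σ 10^(L/10) = 10^(67.6/10) = 5.754e+06 (67.60 dB(A)).
To meet 86.4 dB(A) overall, the treated cooling tower may contribute at most 10^(86.4/10) − 5.754e+06 = 4.308e+08, i.e. 86.34 dB(A).
Required insertion loss = 88.0 − 86.34 = 1.66 dB.

2 dB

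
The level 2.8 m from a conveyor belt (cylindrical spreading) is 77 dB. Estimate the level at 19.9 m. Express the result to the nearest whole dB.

68 dB

For a line source, L₂ = L₁ − 10·log₁₀(r₂/r₁).
L₂ = 77 − 10·log₁₀(19.9/2.8) = 77 − 8.517 = 68.48 dB.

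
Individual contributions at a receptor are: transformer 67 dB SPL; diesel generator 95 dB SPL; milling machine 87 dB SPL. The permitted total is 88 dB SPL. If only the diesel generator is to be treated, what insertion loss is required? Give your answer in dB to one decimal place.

14.0 dB

Fixed contribution from the other sources: Σ 10^(L/10) = 10^(67/10) + 10^(87/10) = 5.062e+08 (87.04 dB SPL).
The limit corresponds to 10^(88/10) = 6.310e+08; subtracting the fixed part leaves 1.248e+08 for the diesel generator, i.e. 80.96 dB SPL.
So the diesel generator must be reduced from 95 to 80.96 dB SPL: IL = 14.04 dB.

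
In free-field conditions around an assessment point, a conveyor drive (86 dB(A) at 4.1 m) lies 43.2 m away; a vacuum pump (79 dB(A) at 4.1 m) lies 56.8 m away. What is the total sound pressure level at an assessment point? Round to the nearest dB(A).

First find each source's level at the receiver (point-source: −20·log₁₀(r/r_ref)), then combine on an intensity basis.
conveyor drive: 86 − 20·log₁₀(43.2/4.1) = 86 − 20.45 = 65.55 dB(A).
vacuum pump: 79 − 20·log₁₀(56.8/4.1) = 79 − 22.83 = 56.17 dB(A).
Σ 10^(L/10) = 4.000e+06 → L_total = 10·log₁₀(4.000e+06) = 66.02 dB(A).

66 dB(A)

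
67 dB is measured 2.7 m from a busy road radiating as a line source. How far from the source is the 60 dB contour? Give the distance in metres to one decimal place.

13.5 m

Line-source spreading drops the level by 10·log₁₀(r₂/r₁); inverting, r₂/r₁ = 10^(ΔL/10).
r₂ = 2.7·10^((67−60)/10) = 2.7·10^(7.0/10) = 13.53 m.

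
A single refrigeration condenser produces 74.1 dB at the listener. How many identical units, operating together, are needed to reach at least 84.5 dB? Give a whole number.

11

N identical sources give L₁ + 10·log₁₀ N, so require 10·log₁₀ N ≥ 84.5 − 74.1 = 10.4 dB.
N ≥ 10^(10.4/10) = 10.965, so N = 11.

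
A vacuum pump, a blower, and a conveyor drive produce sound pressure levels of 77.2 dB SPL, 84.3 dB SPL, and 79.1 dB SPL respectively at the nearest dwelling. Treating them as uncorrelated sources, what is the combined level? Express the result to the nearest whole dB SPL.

86 dB SPL

Incoherent sources combine by intensity addition: L_total = 10·log₁₀(Σ 10^(L_i/10)).
Σ 10^(L/10) = 10^(77.2/10) + 10^(84.3/10) + 10^(79.1/10) = 4.029e+08.
L_total = 10·log₁₀(4.029e+08) = 86.05 dB SPL.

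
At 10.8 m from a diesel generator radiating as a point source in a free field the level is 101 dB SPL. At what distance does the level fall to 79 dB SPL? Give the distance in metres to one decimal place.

136.0 m

For a point source L₁ − L₂ = 20·log₁₀(r₂/r₁), so r₂ = r₁·10^((L₁−L₂)/20).
r₂ = 10.8·10^((101−79)/20) = 10.8·10^(22.0/20) = 135.96 m.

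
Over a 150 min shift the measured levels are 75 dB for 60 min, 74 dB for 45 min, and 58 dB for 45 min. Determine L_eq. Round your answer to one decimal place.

L_eq = 10·log₁₀[(1/T)·Σ tᵢ·10^(Lᵢ/10)] with T = 150 min.
Σ tᵢ·10^(Lᵢ/10) = 60·10^(75/10) + 45·10^(74/10) + 45·10^(58/10) = 3.056e+09.
L_eq = 10·log₁₀(3.056e+09/150) = 73.09 dB.

73.1 dB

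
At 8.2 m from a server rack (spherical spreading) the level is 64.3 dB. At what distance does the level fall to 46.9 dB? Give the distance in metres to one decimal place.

60.8 m

For a point source L₁ − L₂ = 20·log₁₀(r₂/r₁), so r₂ = r₁·10^((L₁−L₂)/20).
r₂ = 8.2·10^((64.3−46.9)/20) = 8.2·10^(17.4/20) = 60.79 m.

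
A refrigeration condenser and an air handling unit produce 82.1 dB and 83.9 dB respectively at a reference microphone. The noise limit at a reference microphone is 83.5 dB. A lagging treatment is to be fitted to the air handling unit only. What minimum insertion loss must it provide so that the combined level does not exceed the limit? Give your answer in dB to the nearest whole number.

6 dB

Fixed contribution from the other source: Σ 10^(L/10) = 10^(82.1/10) = 1.622e+08 (82.10 dB).
To meet 83.5 dB overall, the treated air handling unit may contribute at most 10^(83.5/10) − 1.622e+08 = 6.169e+07, i.e. 77.90 dB.
So the air handling unit must be reduced from 83.9 to 77.90 dB: IL = 6.00 dB.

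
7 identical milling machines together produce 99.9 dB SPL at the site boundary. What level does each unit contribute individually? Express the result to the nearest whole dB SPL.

91 dB SPL

Dividing the total intensity by 7 lowers the level by 10·log₁₀ 7 = 8.451 dB: L₁ = 99.9 − 8.451.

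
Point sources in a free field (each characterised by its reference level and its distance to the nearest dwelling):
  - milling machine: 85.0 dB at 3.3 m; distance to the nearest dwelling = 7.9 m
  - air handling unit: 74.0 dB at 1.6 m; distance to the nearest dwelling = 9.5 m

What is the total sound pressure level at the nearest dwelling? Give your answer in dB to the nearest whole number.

Propagate each source to the receiver with L = L_ref − 20·log₁₀(r/r_ref), then add intensities.
milling machine: 85.0 − 20·log₁₀(7.9/3.3) = 85.0 − 7.58 = 77.42 dB.
air handling unit: 74.0 − 20·log₁₀(9.5/1.6) = 74.0 − 15.47 = 58.53 dB.
Σ 10^(L/10) = 5.589e+07 → L_total = 10·log₁₀(5.589e+07) = 77.47 dB.

77 dB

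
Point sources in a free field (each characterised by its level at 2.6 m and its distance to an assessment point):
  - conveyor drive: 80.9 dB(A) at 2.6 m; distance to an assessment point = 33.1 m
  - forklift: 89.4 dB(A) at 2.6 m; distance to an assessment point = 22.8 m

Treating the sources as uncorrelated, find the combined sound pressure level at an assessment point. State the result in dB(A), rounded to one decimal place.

70.8 dB(A)

Apply inverse-square spreading to bring every level to the receiver, then sum 10^(L/10).
conveyor drive: 80.9 − 20·log₁₀(33.1/2.6) = 80.9 − 22.10 = 58.80 dB(A).
forklift: 89.4 − 20·log₁₀(22.8/2.6) = 89.4 − 18.86 = 70.54 dB(A).
Σ 10^(L/10) = 1.209e+07 → L_total = 10·log₁₀(1.209e+07) = 70.82 dB(A).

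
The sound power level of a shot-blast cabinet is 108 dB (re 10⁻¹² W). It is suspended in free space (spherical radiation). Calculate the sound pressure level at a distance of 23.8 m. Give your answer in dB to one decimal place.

69.5 dB

Free-field spherical radiation: L_p = L_w − 10·log₁₀(4π·r²), r = 23.8 m.
4π·r² = 7118 m², 10·log₁₀ of that is 38.524 dB.
L_p = 108 − 38.524 = 69.48 dB.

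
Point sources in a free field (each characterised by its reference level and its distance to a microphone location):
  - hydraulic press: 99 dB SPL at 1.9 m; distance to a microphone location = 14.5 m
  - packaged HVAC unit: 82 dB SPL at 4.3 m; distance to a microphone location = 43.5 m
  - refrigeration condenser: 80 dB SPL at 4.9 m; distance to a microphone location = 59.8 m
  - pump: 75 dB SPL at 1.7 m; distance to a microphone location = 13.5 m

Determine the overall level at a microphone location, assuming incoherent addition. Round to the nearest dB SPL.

First find each source's level at the receiver (point-source: −20·log₁₀(r/r_ref)), then combine on an intensity basis.
hydraulic press: 99 − 20·log₁₀(14.5/1.9) = 99 − 17.65 = 81.35 dB SPL.
packaged HVAC unit: 82 − 20·log₁₀(43.5/4.3) = 82 − 20.10 = 61.90 dB SPL.
refrigeration condenser: 80 − 20·log₁₀(59.8/4.9) = 80 − 21.73 = 58.27 dB SPL.
pump: 75 − 20·log₁₀(13.5/1.7) = 75 − 18.00 = 57.00 dB SPL.
Σ 10^(L/10) = 1.391e+08 → L_total = 10·log₁₀(1.391e+08) = 81.43 dB SPL.

81 dB SPL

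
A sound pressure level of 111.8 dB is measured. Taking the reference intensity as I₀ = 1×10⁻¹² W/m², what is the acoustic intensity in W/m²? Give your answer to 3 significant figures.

L = 10·log₁₀(I/I₀) ⇒ I = I₀·10^(L/10) = 10⁻¹² × 10^11.18.

0.151 W/m²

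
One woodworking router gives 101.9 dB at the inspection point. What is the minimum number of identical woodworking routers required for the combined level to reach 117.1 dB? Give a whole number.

34

Need L₁ + 10·log₁₀ N ≥ 117.1, i.e. log₁₀ N ≥ 1.52.
N ≥ 10^(15.2/10) = 33.113, so N = 34.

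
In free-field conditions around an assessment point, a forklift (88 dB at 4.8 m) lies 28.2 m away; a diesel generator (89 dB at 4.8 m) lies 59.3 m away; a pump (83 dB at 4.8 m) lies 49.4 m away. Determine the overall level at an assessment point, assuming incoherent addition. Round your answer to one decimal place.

First find each source's level at the receiver (point-source: −20·log₁₀(r/r_ref)), then combine on an intensity basis.
forklift: 88 − 20·log₁₀(28.2/4.8) = 88 − 15.38 = 72.62 dB.
diesel generator: 89 − 20·log₁₀(59.3/4.8) = 89 − 21.84 = 67.16 dB.
pump: 83 − 20·log₁₀(49.4/4.8) = 83 − 20.25 = 62.75 dB.
Σ 10^(L/10) = 2.537e+07 → L_total = 10·log₁₀(2.537e+07) = 74.04 dB.

74.0 dB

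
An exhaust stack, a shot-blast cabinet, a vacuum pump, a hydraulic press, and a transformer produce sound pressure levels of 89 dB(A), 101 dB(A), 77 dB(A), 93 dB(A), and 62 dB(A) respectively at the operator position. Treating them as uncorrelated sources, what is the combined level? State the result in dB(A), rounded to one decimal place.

101.9 dB(A)

Incoherent sources combine by intensity addition: L_total = 10·log₁₀(Σ 10^(L_i/10)).
Σ 10^(L/10) = 10^(89/10) + 10^(101/10) + 10^(77/10) + 10^(93/10) + 10^(62/10) = 1.543e+10.
L_total = 10·log₁₀(1.543e+10) = 101.88 dB(A).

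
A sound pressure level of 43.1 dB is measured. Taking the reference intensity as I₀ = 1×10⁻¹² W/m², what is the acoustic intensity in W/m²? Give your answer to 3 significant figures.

2.04e-08 W/m²

L = 10·log₁₀(I/I₀) ⇒ I = I₀·10^(L/10) = 10⁻¹² × 10^4.31.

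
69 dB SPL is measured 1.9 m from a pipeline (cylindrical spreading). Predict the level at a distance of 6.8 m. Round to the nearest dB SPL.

Cylindrical spreading from a line source gives a 10·log₁₀(r₂/r₁) drop.
L₂ = 69 − 10·log₁₀(6.8/1.9) = 69 − 5.538 = 63.46 dB SPL.

63 dB SPL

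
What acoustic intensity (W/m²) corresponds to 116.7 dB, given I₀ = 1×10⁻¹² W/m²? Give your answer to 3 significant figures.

0.468 W/m²

L = 10·log₁₀(I/I₀) ⇒ I = I₀·10^(L/10) = 10⁻¹² × 10^11.67.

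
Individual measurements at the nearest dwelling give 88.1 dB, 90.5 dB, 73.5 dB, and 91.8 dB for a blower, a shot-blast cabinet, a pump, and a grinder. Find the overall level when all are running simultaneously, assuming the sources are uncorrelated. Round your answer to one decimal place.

For uncorrelated sources the intensities add, so convert each level to linear form, sum, and take 10·log₁₀ of the total.
Σ 10^(L/10) = 10^(88.1/10) + 10^(90.5/10) + 10^(73.5/10) + 10^(91.8/10) = 3.304e+09.
L_total = 10·log₁₀(3.304e+09) = 95.19 dB.

95.2 dB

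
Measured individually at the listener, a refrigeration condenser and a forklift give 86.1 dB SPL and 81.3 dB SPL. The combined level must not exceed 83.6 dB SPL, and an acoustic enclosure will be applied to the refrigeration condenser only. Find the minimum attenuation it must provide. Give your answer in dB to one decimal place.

Everything except the refrigeration condenser sums to 10^(81.3/10) = 1.349e+08 in linear terms, 81.30 dB SPL.
The limit corresponds to 10^(83.6/10) = 2.291e+08; subtracting the fixed part leaves 9.419e+07 for the refrigeration condenser, i.e. 79.74 dB SPL.
Required insertion loss = 86.1 − 79.74 = 6.36 dB.

6.4 dB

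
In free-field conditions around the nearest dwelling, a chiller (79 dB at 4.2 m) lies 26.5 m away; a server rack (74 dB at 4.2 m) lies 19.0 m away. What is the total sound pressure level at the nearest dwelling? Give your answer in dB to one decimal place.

65.1 dB

First find each source's level at the receiver (point-source: −20·log₁₀(r/r_ref)), then combine on an intensity basis.
chiller: 79 − 20·log₁₀(26.5/4.2) = 79 − 16.00 = 63.00 dB.
server rack: 74 − 20·log₁₀(19.0/4.2) = 74 − 13.11 = 60.89 dB.
Σ 10^(L/10) = 3.223e+06 → L_total = 10·log₁₀(3.223e+06) = 65.08 dB.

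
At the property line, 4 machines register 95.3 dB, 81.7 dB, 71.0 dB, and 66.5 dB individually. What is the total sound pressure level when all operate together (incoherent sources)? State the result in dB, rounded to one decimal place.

95.5 dB

For uncorrelated sources the intensities add, so convert each level to linear form, sum, and take 10·log₁₀ of the total.
Σ 10^(L/10) = 10^(95.3/10) + 10^(81.7/10) + 10^(71.0/10) + 10^(66.5/10) = 3.553e+09.
L_total = 10·log₁₀(3.553e+09) = 95.51 dB.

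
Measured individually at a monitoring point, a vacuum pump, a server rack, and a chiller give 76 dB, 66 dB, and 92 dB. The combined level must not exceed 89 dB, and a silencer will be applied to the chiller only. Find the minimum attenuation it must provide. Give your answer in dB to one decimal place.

3.2 dB

The untreated sources together contribute 10^(76/10) + 10^(66/10) = 4.379e+07, i.e. 76.41 dB.
The limit corresponds to 10^(89/10) = 7.943e+08; subtracting the fixed part leaves 7.505e+08 for the chiller, i.e. 88.75 dB.
Required insertion loss = 92 − 88.75 = 3.25 dB.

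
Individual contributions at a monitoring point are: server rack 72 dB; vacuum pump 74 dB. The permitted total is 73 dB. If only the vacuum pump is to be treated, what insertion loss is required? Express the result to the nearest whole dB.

8 dB

The untreated sources together contribute 10^(72/10) = 1.585e+07, i.e. 72.00 dB.
To meet 73 dB overall, the treated vacuum pump may contribute at most 10^(73/10) − 1.585e+07 = 4.104e+06, i.e. 66.13 dB.
So the vacuum pump must be reduced from 74 to 66.13 dB: IL = 7.87 dB.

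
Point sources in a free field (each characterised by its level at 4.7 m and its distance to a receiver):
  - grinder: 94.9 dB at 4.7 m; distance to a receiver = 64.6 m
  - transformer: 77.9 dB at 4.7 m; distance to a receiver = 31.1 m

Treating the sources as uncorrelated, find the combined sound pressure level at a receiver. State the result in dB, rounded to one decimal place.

72.5 dB

Apply inverse-square spreading to bring every level to the receiver, then sum 10^(L/10).
grinder: 94.9 − 20·log₁₀(64.6/4.7) = 94.9 − 22.76 = 72.14 dB.
transformer: 77.9 − 20·log₁₀(31.1/4.7) = 77.9 − 16.41 = 61.49 dB.
Σ 10^(L/10) = 1.777e+07 → L_total = 10·log₁₀(1.777e+07) = 72.50 dB.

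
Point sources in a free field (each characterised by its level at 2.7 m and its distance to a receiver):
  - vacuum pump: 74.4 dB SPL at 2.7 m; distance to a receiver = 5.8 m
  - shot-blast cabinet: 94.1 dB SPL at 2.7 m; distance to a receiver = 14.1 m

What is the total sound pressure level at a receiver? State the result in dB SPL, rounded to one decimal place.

Propagate each source to the receiver with L = L_ref − 20·log₁₀(r/r_ref), then add intensities.
vacuum pump: 74.4 − 20·log₁₀(5.8/2.7) = 74.4 − 6.64 = 67.76 dB SPL.
shot-blast cabinet: 94.1 − 20·log₁₀(14.1/2.7) = 94.1 − 14.36 = 79.74 dB SPL.
Σ 10^(L/10) = 1.002e+08 → L_total = 10·log₁₀(1.002e+08) = 80.01 dB SPL.

80.0 dB SPL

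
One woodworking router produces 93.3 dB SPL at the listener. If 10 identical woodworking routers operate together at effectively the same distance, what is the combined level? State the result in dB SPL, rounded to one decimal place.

With 10 equal, uncorrelated contributions the intensity is 10× that of one unit, giving a rise of 10·log₁₀ 10.
L_total = 93.3 + 10·log₁₀(10) = 93.3 + 10.000 = 103.30 dB SPL.

103.3 dB SPL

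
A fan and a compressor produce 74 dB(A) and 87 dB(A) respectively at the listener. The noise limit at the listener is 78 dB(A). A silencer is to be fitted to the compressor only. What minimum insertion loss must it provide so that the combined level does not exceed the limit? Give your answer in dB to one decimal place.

11.2 dB

The untreated sources together contribute 10^(74/10) = 2.512e+07, i.e. 74.00 dB(A).
To meet 78 dB(A) overall, the treated compressor may contribute at most 10^(78/10) − 2.512e+07 = 3.798e+07, i.e. 75.80 dB(A).
Required insertion loss = 87 − 75.80 = 11.20 dB.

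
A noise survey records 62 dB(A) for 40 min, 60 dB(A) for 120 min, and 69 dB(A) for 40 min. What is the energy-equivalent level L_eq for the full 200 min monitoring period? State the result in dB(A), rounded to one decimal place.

64.0 dB(A)

Weight each interval's intensity by its duration and average over T = 200 min:
Σ tᵢ·10^(Lᵢ/10) = 40·10^(62/10) + 120·10^(60/10) + 40·10^(69/10) = 5.011e+08.
L_eq = 10·log₁₀(5.011e+08/200) = 63.99 dB(A).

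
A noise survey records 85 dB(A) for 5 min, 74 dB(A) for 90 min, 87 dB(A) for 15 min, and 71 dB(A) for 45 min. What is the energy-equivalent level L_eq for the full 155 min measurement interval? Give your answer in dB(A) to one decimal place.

Weight each interval's intensity by its duration and average over T = 155 min:
Σ tᵢ·10^(Lᵢ/10) = 5·10^(85/10) + 90·10^(74/10) + 15·10^(87/10) + 45·10^(71/10) = 1.193e+10.
L_eq = 10·log₁₀(1.193e+10/155) = 78.86 dB(A).

78.9 dB(A)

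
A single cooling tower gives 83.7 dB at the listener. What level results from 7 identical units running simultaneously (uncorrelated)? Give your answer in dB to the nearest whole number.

With 7 equal, uncorrelated contributions the intensity is 7× that of one unit, giving a rise of 10·log₁₀ 7.
L_total = 83.7 + 10·log₁₀(7) = 83.7 + 8.451 = 92.15 dB.

92 dB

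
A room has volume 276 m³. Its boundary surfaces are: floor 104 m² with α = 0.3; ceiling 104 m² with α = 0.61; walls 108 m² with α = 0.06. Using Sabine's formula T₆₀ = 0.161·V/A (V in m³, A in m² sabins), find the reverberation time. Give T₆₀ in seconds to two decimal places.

0.44 s

A = Σ Sᵢαᵢ = 104·0.3 + 104·0.61 + 108·0.06 = 101.12 m².
T₆₀ = 0.161 × 276 / 101.12 = 0.439 s.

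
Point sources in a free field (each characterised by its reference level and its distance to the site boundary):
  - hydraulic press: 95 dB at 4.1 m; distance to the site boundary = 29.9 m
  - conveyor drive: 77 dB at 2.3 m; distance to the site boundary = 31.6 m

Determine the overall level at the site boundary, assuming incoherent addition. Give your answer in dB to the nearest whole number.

78 dB

First find each source's level at the receiver (point-source: −20·log₁₀(r/r_ref)), then combine on an intensity basis.
hydraulic press: 95 − 20·log₁₀(29.9/4.1) = 95 − 17.26 = 77.74 dB.
conveyor drive: 77 − 20·log₁₀(31.6/2.3) = 77 − 22.76 = 54.24 dB.
Σ 10^(L/10) = 5.973e+07 → L_total = 10·log₁₀(5.973e+07) = 77.76 dB.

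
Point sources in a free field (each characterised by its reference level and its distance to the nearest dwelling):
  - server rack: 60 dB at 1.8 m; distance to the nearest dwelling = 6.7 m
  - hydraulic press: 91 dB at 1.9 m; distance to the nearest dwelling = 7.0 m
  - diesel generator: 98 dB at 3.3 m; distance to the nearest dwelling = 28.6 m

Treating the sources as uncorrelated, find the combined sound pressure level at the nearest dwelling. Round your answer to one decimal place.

Propagate each source to the receiver with L = L_ref − 20·log₁₀(r/r_ref), then add intensities.
server rack: 60 − 20·log₁₀(6.7/1.8) = 60 − 11.42 = 48.58 dB.
hydraulic press: 91 − 20·log₁₀(7.0/1.9) = 91 − 11.33 = 79.67 dB.
diesel generator: 98 − 20·log₁₀(28.6/3.3) = 98 − 18.76 = 79.24 dB.
Σ 10^(L/10) = 1.768e+08 → L_total = 10·log₁₀(1.768e+08) = 82.48 dB.

82.5 dB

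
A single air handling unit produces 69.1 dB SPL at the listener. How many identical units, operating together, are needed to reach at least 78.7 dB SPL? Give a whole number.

N identical sources give L₁ + 10·log₁₀ N, so require 10·log₁₀ N ≥ 78.7 − 69.1 = 9.6 dB.
N ≥ 10^(9.6/10) = 9.120, so N = 10.

10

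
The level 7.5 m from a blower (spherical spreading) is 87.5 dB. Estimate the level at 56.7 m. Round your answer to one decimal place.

69.9 dB

For a point source, L₂ = L₁ − 20·log₁₀(r₂/r₁).
L₂ = 87.5 − 20·log₁₀(56.7/7.5) = 87.5 − 17.570 = 69.93 dB.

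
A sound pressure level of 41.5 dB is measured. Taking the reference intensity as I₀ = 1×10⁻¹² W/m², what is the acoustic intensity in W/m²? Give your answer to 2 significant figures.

I/I₀ = 10^(41.5/10) = 1.413e+04, so I = 1.413e+04 × 10⁻¹² W/m².

1.4e-08 W/m²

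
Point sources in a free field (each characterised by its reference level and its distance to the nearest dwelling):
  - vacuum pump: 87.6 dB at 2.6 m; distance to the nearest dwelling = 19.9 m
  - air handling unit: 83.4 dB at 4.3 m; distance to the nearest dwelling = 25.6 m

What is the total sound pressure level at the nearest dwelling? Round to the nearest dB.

72 dB

Apply inverse-square spreading to bring every level to the receiver, then sum 10^(L/10).
vacuum pump: 87.6 − 20·log₁₀(19.9/2.6) = 87.6 − 17.68 = 69.92 dB.
air handling unit: 83.4 − 20·log₁₀(25.6/4.3) = 83.4 − 15.50 = 67.90 dB.
Σ 10^(L/10) = 1.600e+07 → L_total = 10·log₁₀(1.600e+07) = 72.04 dB.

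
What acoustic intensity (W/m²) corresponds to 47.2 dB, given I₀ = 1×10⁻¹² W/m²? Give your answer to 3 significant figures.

5.25e-08 W/m²

L = 10·log₁₀(I/I₀) ⇒ I = I₀·10^(L/10) = 10⁻¹² × 10^4.72.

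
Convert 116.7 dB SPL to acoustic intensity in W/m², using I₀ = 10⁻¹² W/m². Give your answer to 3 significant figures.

L = 10·log₁₀(I/I₀) ⇒ I = I₀·10^(L/10) = 10⁻¹² × 10^11.67.

0.468 W/m²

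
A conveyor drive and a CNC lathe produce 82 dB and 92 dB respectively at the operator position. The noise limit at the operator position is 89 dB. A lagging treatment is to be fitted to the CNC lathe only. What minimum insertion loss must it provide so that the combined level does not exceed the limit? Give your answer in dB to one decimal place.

Everything except the CNC lathe sums to 10^(82/10) = 1.585e+08 in linear terms, 82.00 dB.
To meet 89 dB overall, the treated CNC lathe may contribute at most 10^(89/10) − 1.585e+08 = 6.358e+08, i.e. 88.03 dB.
So the CNC lathe must be reduced from 92 to 88.03 dB: IL = 3.97 dB.

4.0 dB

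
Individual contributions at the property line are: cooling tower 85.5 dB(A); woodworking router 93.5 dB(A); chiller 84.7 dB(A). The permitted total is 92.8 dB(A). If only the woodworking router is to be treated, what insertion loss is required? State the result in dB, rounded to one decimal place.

2.5 dB

The untreated sources together contribute 10^(85.5/10) + 10^(84.7/10) = 6.499e+08, i.e. 88.13 dB(A).
The limit corresponds to 10^(92.8/10) = 1.905e+09; subtracting the fixed part leaves 1.256e+09 for the woodworking router, i.e. 90.99 dB(A).
So the woodworking router must be reduced from 93.5 to 90.99 dB(A): IL = 2.51 dB.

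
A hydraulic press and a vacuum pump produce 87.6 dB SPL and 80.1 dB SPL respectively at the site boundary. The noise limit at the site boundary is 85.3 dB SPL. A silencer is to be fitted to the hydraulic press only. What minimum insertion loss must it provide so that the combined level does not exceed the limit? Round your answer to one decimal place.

3.9 dB

Everything except the hydraulic press sums to 10^(80.1/10) = 1.023e+08 in linear terms, 80.10 dB SPL.
The limit corresponds to 10^(85.3/10) = 3.388e+08; subtracting the fixed part leaves 2.365e+08 for the hydraulic press, i.e. 83.74 dB SPL.
Required insertion loss = 87.6 − 83.74 = 3.86 dB.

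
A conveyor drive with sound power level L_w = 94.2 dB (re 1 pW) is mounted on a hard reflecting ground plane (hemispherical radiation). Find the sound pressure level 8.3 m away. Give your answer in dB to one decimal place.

L_p = L_w − 10·log₁₀(2π·r²) with r = 8.3 m.
2π·r² = 432.8 m², 10·log₁₀ of that is 26.363 dB.
L_p = 94.2 − 26.363 = 67.84 dB.

67.8 dB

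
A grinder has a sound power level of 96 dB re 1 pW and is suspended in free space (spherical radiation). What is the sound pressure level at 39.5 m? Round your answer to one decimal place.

L_p = L_w − 10·log₁₀(4π·r²) with r = 39.5 m.
4π·r² = 1.961e+04 m², 10·log₁₀ of that is 42.924 dB.
L_p = 96 − 42.924 = 53.08 dB.

53.1 dB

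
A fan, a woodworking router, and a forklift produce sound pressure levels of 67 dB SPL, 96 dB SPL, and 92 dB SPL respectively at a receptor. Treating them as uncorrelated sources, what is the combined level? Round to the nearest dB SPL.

For uncorrelated sources the intensities add, so convert each level to linear form, sum, and take 10·log₁₀ of the total.
Σ 10^(L/10) = 10^(67/10) + 10^(96/10) + 10^(92/10) = 5.571e+09.
L_total = 10·log₁₀(5.571e+09) = 97.46 dB SPL.

97 dB SPL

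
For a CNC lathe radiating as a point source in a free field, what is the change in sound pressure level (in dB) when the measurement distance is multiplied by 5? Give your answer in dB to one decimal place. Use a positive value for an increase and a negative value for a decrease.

A point source loses 6 dB per doubling of distance; generally ΔL = −20·log₁₀(r₂/r₁).
ΔL = −20·log₁₀(5) = -13.98 dB.

-14.0 dB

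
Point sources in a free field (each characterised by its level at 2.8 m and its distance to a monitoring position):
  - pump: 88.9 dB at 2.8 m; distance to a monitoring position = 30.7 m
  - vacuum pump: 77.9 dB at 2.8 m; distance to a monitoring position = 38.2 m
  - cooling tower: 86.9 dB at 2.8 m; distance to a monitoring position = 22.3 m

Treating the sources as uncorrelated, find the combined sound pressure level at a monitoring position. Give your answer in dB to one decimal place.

First find each source's level at the receiver (point-source: −20·log₁₀(r/r_ref)), then combine on an intensity basis.
pump: 88.9 − 20·log₁₀(30.7/2.8) = 88.9 − 20.80 = 68.10 dB.
vacuum pump: 77.9 − 20·log₁₀(38.2/2.8) = 77.9 − 22.70 = 55.20 dB.
cooling tower: 86.9 − 20·log₁₀(22.3/2.8) = 86.9 − 18.02 = 68.88 dB.
Σ 10^(L/10) = 1.451e+07 → L_total = 10·log₁₀(1.451e+07) = 71.62 dB.

71.6 dB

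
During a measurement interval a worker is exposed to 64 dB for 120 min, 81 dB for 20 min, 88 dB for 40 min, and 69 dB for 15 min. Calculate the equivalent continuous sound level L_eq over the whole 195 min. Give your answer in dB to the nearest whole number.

Weight each interval's intensity by its duration and average over T = 195 min:
Σ tᵢ·10^(Lᵢ/10) = 120·10^(64/10) + 20·10^(81/10) + 40·10^(88/10) + 15·10^(69/10) = 2.818e+10.
L_eq = 10·log₁₀(2.818e+10/195) = 81.60 dB.

82 dB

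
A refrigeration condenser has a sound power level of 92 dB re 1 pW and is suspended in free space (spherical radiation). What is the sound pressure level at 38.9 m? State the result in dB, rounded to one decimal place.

49.2 dB

L_p = L_w − 10·log₁₀(4π·r²) with r = 38.9 m.
4π·r² = 1.902e+04 m², 10·log₁₀ of that is 42.791 dB.
L_p = 92 − 42.791 = 49.21 dB.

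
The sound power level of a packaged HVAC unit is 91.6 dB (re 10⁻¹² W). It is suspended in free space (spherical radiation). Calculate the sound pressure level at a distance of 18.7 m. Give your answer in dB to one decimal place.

55.2 dB

The power spreads over a sphere of area 4π·r², so L_p = L_w − 10·log₁₀(4π·r²).
4π·r² = 4394 m², 10·log₁₀ of that is 36.429 dB.
L_p = 91.6 − 36.429 = 55.17 dB.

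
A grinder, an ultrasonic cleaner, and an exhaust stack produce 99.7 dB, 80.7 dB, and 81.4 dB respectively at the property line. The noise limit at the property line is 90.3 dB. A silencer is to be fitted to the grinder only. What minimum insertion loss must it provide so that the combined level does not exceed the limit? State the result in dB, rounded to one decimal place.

10.6 dB

Fixed contribution from the other sources: Σ 10^(L/10) = 10^(80.7/10) + 10^(81.4/10) = 2.555e+08 (84.07 dB).
The limit corresponds to 10^(90.3/10) = 1.072e+09; subtracting the fixed part leaves 8.160e+08 for the grinder, i.e. 89.12 dB.
Required insertion loss = 99.7 − 89.12 = 10.58 dB.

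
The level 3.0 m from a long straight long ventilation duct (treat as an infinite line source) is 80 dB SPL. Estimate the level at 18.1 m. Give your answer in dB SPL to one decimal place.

72.2 dB SPL

Line-source attenuation: ΔL = 10·log₁₀(r₂/r₁) = 10·log₁₀(18.1/3.0) = 7.806 dB.
L₂ = 80 − 10·log₁₀(18.1/3.0) = 80 − 7.806 = 72.19 dB SPL.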